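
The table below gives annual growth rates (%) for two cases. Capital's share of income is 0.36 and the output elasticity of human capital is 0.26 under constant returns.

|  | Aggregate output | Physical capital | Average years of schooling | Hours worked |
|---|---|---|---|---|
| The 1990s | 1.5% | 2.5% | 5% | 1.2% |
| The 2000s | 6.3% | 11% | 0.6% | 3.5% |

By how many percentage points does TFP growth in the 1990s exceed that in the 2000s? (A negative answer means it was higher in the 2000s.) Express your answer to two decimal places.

Labor's share = 1 − 0.36 − 0.26 = 0.38.
The 1990s: TFP = 1.5 − 0.9 − 1.3 − 0.456 = -1.156%.
The 2000s: TFP = 6.3 − 3.96 − 0.156 − 1.33 = 0.854%.
Difference = -1.156 − (0.854) = -2.01 pp.

-2.01 percentage points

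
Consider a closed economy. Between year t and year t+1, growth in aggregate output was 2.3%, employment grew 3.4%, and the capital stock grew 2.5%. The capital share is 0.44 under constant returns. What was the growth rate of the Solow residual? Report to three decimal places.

Labor's share = 1 − 0.44 = 0.56.
The capital stock: 0.44 × 2.5 = 1.1 pp.
Employment: 0.56 × 3.4 = 1.904 pp.
TFP growth = 2.3 − 3.004 = -0.704%.

-0.704%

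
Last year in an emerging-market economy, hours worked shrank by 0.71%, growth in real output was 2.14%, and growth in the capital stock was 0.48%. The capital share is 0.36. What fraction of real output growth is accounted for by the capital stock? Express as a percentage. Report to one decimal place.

The capital stock contributed 0.36 × 0.48 = 0.1728 pp.
Share of growth = 0.1728 / 2.14 × 100 = 8.075%.

The capital stock accounted for 8.1% of growth.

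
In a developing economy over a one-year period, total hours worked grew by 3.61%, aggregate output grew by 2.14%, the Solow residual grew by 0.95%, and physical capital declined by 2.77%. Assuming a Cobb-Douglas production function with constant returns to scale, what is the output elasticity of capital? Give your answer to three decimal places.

gY = gA + α·gK + (1−α)·gL, so gY − gA − gL = α(gK − gL).
2.14 − 0.95 − 3.61 = α × (-2.77 − 3.61).
-2.42 = -6.38 α, so α = 0.37931.

α = 0.379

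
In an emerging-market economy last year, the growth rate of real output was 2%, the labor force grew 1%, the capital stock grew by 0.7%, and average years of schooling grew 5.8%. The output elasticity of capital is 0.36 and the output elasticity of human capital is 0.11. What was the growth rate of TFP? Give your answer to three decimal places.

Labor's share = 1 − 0.36 − 0.11 = 0.53.
The capital stock: 0.36 × 0.7 = 0.252 pp.
Average years of schooling: 0.11 × 5.8 = 0.638 pp.
The labor force: 0.53 × 1 = 0.53 pp.
TFP growth = 2 − 1.42 = 0.58%.

TFP growth was 0.580%.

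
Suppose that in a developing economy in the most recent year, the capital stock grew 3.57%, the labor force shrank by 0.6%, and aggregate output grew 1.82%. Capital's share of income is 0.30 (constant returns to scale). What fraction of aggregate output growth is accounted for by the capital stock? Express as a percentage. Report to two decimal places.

The capital stock accounted for 58.85% of growth.

The capital stock contributed 0.3 × 3.57 = 1.071 pp.
Share of growth = 1.071 / 1.82 × 100 = 58.8462%.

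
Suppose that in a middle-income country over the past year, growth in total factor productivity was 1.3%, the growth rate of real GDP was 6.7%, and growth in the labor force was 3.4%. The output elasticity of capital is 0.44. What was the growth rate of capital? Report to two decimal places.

Labor's share = 1 − 0.44 = 0.56.
gY = gA + 0.56×3.4 + 0.44×g.
0.44×g = 6.7 − 1.3 − 1.904 = 3.496.
g = 3.496 / 0.44 = 7.9455%.

Capital growth was 7.95%.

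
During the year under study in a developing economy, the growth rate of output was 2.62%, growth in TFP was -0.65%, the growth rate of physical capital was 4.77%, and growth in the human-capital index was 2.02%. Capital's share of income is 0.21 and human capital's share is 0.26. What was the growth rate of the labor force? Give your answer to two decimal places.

3.29%

Labor's share = 1 − 0.21 − 0.26 = 0.53.
gY = gA + 0.21×4.77 + 0.26×2.02 + 0.53×g.
0.53×g = 2.62 + 0.65 − 1.5269 = 1.7431.
g = 1.7431 / 0.53 = 3.2889%.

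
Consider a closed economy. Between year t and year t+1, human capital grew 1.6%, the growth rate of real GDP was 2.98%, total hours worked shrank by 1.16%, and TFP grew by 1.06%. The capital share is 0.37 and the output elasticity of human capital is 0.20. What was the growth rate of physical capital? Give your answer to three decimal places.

5.672%

Labor's share = 1 − 0.37 − 0.2 = 0.43.
gY = gA + 0.2×1.6 + 0.43×(-1.16) + 0.37×g.
0.37×g = 2.98 − 1.06 + 0.1788 = 2.0988.
g = 2.0988 / 0.37 = 5.67243%.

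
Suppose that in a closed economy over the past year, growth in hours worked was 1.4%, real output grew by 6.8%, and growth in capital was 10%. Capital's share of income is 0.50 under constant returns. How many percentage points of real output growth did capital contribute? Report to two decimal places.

5.00 pp

Contribution = share × growth = 0.5 × 10 = 5 pp.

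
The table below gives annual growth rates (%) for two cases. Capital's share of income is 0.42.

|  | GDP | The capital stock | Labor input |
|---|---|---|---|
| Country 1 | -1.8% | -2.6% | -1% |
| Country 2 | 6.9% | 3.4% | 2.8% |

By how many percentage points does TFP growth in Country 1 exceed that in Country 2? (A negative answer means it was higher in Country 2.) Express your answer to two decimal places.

Labor's share = 1 − 0.42 = 0.58.
Country 1: TFP = -1.8 + 1.092 + 0.58 = -0.128%.
Country 2: TFP = 6.9 − 1.428 − 1.624 = 3.848%.
Difference = -0.128 − (3.848) = -3.976 pp.

-3.98 percentage points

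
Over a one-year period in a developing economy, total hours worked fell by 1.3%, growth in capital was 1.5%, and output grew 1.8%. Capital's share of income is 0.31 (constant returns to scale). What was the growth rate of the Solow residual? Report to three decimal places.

Labor's share = 1 − 0.31 = 0.69.
Capital: 0.31 × 1.5 = 0.465 pp.
Total hours worked: 0.69 × (-1.3) = -0.897 pp.
TFP growth = 1.8 + 0.432 = 2.232%.

The Solow residual grew 2.232%.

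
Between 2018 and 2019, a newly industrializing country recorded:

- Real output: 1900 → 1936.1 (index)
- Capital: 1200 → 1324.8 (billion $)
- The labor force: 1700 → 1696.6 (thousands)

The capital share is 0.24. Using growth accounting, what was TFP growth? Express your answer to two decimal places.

-0.44%

Real output growth = (1936.1 − 1900) / 1900 = 1.9%.
Capital growth = (1324.8 − 1200) / 1200 = 10.4%.
The labor force growth = (1696.6 − 1700) / 1700 = -0.2%.
Labor's share = 1 − 0.24 = 0.76.
Capital: 0.24 × 10.4 = 2.496 pp.
The labor force: 0.76 × (-0.2) = -0.152 pp.
TFP growth = 1.9 − 2.344 = -0.444%.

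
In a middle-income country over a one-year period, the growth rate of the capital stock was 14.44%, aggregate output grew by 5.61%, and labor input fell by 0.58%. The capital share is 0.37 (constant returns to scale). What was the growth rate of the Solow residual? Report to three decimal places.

The Solow residual growth was 0.633%.

Labor's share = 1 − 0.37 = 0.63.
The capital stock: 0.37 × 14.44 = 5.3428 pp.
Labor input: 0.63 × (-0.58) = -0.3654 pp.
TFP growth = 5.61 − 4.9774 = 0.6326%.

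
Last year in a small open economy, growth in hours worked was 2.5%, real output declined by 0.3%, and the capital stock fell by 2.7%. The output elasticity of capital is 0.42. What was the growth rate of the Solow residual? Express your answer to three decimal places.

-0.616%

Labor's share = 1 − 0.42 = 0.58.
The capital stock: 0.42 × (-2.7) = -1.134 pp.
Hours worked: 0.58 × 2.5 = 1.45 pp.
TFP growth = -0.3 − 0.316 = -0.616%.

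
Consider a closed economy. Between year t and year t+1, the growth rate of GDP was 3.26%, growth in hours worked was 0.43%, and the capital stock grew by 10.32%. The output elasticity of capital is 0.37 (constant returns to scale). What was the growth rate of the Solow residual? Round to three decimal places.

-0.829%

Labor's share = 1 − 0.37 = 0.63.
The capital stock: 0.37 × 10.32 = 3.8184 pp.
Hours worked: 0.63 × 0.43 = 0.2709 pp.
TFP growth = 3.26 − 4.0893 = -0.8293%.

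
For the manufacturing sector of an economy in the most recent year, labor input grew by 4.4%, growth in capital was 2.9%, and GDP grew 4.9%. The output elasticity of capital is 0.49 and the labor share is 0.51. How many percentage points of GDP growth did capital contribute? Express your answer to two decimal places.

1.42 percentage points

Contribution = share × growth = 0.49 × 2.9 = 1.421 pp.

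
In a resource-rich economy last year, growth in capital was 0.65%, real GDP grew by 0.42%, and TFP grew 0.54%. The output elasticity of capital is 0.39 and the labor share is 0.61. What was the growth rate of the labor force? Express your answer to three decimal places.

-0.612%

Labor's share = 1 − 0.39 = 0.61.
gY = gA + 0.39×0.65 + 0.61×g.
0.61×g = 0.42 − 0.54 − 0.2535 = -0.3735.
g = -0.3735 / 0.61 = -0.6123%.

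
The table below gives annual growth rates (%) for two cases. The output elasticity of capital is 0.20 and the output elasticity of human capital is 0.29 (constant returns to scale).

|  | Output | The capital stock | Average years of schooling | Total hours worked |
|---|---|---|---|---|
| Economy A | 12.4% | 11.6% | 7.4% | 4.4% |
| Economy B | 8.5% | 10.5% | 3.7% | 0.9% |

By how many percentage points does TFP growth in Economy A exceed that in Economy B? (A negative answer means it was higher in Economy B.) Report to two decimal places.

0.82 percentage points

Labor's share = 1 − 0.2 − 0.29 = 0.51.
Economy A: TFP = 12.4 − 2.32 − 2.146 − 2.244 = 5.69%.
Economy B: TFP = 8.5 − 2.1 − 1.073 − 0.459 = 4.868%.
Difference = 5.69 − (4.868) = 0.822 pp.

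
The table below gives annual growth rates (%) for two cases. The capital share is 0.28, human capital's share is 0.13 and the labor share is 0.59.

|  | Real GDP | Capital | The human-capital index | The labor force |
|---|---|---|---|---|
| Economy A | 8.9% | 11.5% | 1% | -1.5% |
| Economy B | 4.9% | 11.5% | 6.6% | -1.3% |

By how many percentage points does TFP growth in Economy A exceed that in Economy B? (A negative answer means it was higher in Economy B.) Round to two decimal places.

4.85 percentage points

Labor's share = 1 − 0.28 − 0.13 = 0.59.
Economy A: TFP = 8.9 − 3.22 − 0.13 + 0.885 = 6.435%.
Economy B: TFP = 4.9 − 3.22 − 0.858 + 0.767 = 1.589%.
Difference = 6.435 − (1.589) = 4.846 pp.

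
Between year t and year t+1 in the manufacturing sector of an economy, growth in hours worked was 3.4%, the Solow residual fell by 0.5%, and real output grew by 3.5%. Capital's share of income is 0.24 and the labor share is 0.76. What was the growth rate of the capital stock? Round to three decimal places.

5.900%

Labor's share = 1 − 0.24 = 0.76.
gY = gA + 0.76×3.4 + 0.24×g.
0.24×g = 3.5 + 0.5 − 2.584 = 1.416.
g = 1.416 / 0.24 = 5.9%.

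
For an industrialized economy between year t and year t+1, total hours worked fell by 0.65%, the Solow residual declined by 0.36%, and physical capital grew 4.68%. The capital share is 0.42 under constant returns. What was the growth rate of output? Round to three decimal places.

Output growth was 1.229%.

Labor's share = 1 − 0.42 = 0.58.
Physical capital: 0.42 × 4.68 = 1.9656 pp.
Total hours worked: 0.58 × (-0.65) = -0.377 pp.
Output growth = -0.36 + 1.5886 = 1.2286%.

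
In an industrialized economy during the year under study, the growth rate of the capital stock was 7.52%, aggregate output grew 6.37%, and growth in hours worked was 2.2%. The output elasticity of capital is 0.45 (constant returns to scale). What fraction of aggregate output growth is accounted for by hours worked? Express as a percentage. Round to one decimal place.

Labor's share = 1 − 0.45 = 0.55.
Hours worked contributed 0.55 × 2.2 = 1.21 pp.
Share of growth = 1.21 / 6.37 × 100 = 18.995%.

19.0%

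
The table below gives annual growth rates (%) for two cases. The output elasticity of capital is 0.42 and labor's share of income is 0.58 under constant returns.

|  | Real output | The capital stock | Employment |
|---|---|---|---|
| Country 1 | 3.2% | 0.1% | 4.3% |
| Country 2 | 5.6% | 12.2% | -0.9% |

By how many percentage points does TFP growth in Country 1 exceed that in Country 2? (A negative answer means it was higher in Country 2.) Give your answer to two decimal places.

Labor's share = 1 − 0.42 = 0.58.
Country 1: TFP = 3.2 − 0.042 − 2.494 = 0.664%.
Country 2: TFP = 5.6 − 5.124 + 0.522 = 0.998%.
Difference = 0.664 − (0.998) = -0.334 pp.

-0.33 percentage points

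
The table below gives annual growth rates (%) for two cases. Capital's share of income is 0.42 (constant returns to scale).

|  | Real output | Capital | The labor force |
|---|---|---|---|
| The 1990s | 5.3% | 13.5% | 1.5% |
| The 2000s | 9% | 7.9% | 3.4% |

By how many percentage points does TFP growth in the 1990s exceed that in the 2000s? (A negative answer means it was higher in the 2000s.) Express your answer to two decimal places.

-4.95 percentage points

Labor's share = 1 − 0.42 = 0.58.
The 1990s: TFP = 5.3 − 5.67 − 0.87 = -1.24%.
The 2000s: TFP = 9 − 3.318 − 1.972 = 3.71%.
Difference = -1.24 − (3.71) = -4.95 pp.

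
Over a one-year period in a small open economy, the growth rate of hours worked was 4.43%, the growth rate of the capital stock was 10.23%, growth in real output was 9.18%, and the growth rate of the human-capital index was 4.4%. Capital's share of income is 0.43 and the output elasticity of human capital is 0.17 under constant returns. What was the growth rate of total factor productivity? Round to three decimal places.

2.261%

Labor's share = 1 − 0.43 − 0.17 = 0.4.
The capital stock: 0.43 × 10.23 = 4.3989 pp.
The human-capital index: 0.17 × 4.4 = 0.748 pp.
Hours worked: 0.4 × 4.43 = 1.772 pp.
TFP growth = 9.18 − 6.9189 = 2.2611%.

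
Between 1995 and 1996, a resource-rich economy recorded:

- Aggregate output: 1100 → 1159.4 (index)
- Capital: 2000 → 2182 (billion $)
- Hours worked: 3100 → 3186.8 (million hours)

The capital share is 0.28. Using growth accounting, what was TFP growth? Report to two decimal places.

TFP grew 0.84%.

Aggregate output growth = (1159.4 − 1100) / 1100 = 5.4%.
Capital growth = (2182 − 2000) / 2000 = 9.1%.
Hours worked growth = (3186.8 − 3100) / 3100 = 2.8%.
Labor's share = 1 − 0.28 = 0.72.
Capital: 0.28 × 9.1 = 2.548 pp.
Hours worked: 0.72 × 2.8 = 2.016 pp.
TFP growth = 5.4 − 4.564 = 0.836%.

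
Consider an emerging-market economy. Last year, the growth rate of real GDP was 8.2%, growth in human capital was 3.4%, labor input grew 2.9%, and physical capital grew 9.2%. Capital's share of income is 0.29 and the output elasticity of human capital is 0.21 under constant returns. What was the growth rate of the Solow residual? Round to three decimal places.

3.368%

Labor's share = 1 − 0.29 − 0.21 = 0.5.
Physical capital: 0.29 × 9.2 = 2.668 pp.
Human capital: 0.21 × 3.4 = 0.714 pp.
Labor input: 0.5 × 2.9 = 1.45 pp.
TFP growth = 8.2 − 4.832 = 3.368%.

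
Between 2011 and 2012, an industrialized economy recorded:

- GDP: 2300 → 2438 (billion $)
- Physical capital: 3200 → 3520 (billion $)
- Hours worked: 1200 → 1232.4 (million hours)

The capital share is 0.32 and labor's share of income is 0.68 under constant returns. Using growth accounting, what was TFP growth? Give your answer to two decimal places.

GDP growth = (2438 − 2300) / 2300 = 6%.
Physical capital growth = (3520 − 3200) / 3200 = 10%.
Hours worked growth = (1232.4 − 1200) / 1200 = 2.7%.
Labor's share = 1 − 0.32 = 0.68.
Physical capital: 0.32 × 10 = 3.2 pp.
Hours worked: 0.68 × 2.7 = 1.836 pp.
TFP growth = 6 − 5.036 = 0.964%.

0.96%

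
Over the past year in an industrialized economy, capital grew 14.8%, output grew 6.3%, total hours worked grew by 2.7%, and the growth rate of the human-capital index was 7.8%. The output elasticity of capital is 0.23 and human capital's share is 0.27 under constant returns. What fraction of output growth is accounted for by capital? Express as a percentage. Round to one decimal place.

Capital contributed 0.23 × 14.8 = 3.404 pp.
Share of growth = 3.404 / 6.3 × 100 = 54.032%.

54.0%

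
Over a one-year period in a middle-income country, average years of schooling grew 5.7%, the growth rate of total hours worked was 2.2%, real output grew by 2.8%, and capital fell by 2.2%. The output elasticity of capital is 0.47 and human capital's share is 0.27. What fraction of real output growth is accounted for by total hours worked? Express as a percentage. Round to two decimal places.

20.43%

Labor's share = 1 − 0.47 − 0.27 = 0.26.
Total hours worked contributed 0.26 × 2.2 = 0.572 pp.
Share of growth = 0.572 / 2.8 × 100 = 20.4286%.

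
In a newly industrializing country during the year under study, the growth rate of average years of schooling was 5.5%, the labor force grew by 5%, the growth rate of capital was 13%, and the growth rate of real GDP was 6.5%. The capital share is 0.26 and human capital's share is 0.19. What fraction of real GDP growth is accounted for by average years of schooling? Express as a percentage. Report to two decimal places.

Average years of schooling contributed 0.19 × 5.5 = 1.045 pp.
Share of growth = 1.045 / 6.5 × 100 = 16.0769%.

Average years of schooling accounted for 16.08% of growth.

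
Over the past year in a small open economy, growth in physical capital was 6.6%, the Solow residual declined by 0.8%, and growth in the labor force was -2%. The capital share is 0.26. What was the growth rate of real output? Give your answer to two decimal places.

-0.56%

Labor's share = 1 − 0.26 = 0.74.
Physical capital: 0.26 × 6.6 = 1.716 pp.
The labor force: 0.74 × (-2) = -1.48 pp.
Output growth = -0.8 + 0.236 = -0.564%.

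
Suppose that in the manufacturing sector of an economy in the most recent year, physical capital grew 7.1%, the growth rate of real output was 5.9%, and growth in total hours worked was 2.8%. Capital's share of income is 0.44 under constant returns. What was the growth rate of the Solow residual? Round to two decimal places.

1.21%

Labor's share = 1 − 0.44 = 0.56.
Physical capital: 0.44 × 7.1 = 3.124 pp.
Total hours worked: 0.56 × 2.8 = 1.568 pp.
TFP growth = 5.9 − 4.692 = 1.208%.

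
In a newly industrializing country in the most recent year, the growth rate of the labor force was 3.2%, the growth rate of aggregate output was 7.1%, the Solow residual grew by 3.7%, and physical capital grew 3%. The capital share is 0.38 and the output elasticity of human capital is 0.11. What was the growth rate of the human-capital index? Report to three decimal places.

Labor's share = 1 − 0.38 − 0.11 = 0.51.
gY = gA + 0.38×3 + 0.51×3.2 + 0.11×g.
0.11×g = 7.1 − 3.7 − 2.772 = 0.628.
g = 0.628 / 0.11 = 5.70909%.

The human-capital index growth was 5.709%.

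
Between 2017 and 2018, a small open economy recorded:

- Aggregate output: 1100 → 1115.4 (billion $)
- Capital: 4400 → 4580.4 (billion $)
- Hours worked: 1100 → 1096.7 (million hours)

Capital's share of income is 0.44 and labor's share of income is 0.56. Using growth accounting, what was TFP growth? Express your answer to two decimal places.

-0.24%

Aggregate output growth = (1115.4 − 1100) / 1100 = 1.4%.
Capital growth = (4580.4 − 4400) / 4400 = 4.1%.
Hours worked growth = (1096.7 − 1100) / 1100 = -0.3%.
Labor's share = 1 − 0.44 = 0.56.
Capital: 0.44 × 4.1 = 1.804 pp.
Hours worked: 0.56 × (-0.3) = -0.168 pp.
TFP growth = 1.4 − 1.636 = -0.236%.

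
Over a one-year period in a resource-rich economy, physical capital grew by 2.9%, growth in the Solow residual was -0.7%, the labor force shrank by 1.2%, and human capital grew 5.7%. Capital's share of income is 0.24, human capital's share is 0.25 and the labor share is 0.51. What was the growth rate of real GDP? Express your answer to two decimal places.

Labor's share = 1 − 0.24 − 0.25 = 0.51.
Physical capital: 0.24 × 2.9 = 0.696 pp.
Human capital: 0.25 × 5.7 = 1.425 pp.
The labor force: 0.51 × (-1.2) = -0.612 pp.
Output growth = -0.7 + 1.509 = 0.809%.

0.81%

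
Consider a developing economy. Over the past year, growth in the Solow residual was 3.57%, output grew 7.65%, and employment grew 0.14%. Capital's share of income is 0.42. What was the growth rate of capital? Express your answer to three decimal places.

Labor's share = 1 − 0.42 = 0.58.
gY = gA + 0.58×0.14 + 0.42×g.
0.42×g = 7.65 − 3.57 − 0.0812 = 3.9988.
g = 3.9988 / 0.42 = 9.52095%.

9.521%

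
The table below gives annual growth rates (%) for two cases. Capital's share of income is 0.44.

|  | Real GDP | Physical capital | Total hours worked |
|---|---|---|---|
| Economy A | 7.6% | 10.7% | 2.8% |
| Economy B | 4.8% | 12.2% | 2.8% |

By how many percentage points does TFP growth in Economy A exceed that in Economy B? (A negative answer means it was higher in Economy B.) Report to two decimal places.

3.46 percentage points

Labor's share = 1 − 0.44 = 0.56.
Economy A: TFP = 7.6 − 4.708 − 1.568 = 1.324%.
Economy B: TFP = 4.8 − 5.368 − 1.568 = -2.136%.
Difference = 1.324 − (-2.136) = 3.46 pp.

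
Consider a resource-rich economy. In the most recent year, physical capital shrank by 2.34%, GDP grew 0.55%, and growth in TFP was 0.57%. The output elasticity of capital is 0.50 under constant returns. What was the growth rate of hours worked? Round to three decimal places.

Hours worked grew 2.300%.

Labor's share = 1 − 0.5 = 0.5.
gY = gA + 0.5×(-2.34) + 0.5×g.
0.5×g = 0.55 − 0.57 + 1.17 = 1.15.
g = 1.15 / 0.5 = 2.3%.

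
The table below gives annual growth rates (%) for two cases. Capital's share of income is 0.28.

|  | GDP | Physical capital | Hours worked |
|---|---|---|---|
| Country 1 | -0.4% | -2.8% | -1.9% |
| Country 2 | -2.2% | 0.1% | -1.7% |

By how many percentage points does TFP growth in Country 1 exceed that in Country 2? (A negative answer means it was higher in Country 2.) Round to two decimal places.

2.76 percentage points

Labor's share = 1 − 0.28 = 0.72.
Country 1: TFP = -0.4 + 0.784 + 1.368 = 1.752%.
Country 2: TFP = -2.2 − 0.028 + 1.224 = -1.004%.
Difference = 1.752 − (-1.004) = 2.756 pp.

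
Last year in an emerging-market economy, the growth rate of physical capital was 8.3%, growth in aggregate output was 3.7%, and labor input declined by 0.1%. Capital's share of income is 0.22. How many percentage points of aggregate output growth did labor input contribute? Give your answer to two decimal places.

Labor's share = 1 − 0.22 = 0.78.
Contribution = share × growth = 0.78 × (-0.1) = -0.078 pp.

-0.08 pp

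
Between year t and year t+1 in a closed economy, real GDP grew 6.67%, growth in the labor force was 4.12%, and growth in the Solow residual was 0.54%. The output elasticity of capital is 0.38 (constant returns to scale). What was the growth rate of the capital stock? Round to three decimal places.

Labor's share = 1 − 0.38 = 0.62.
gY = gA + 0.62×4.12 + 0.38×g.
0.38×g = 6.67 − 0.54 − 2.5544 = 3.5756.
g = 3.5756 / 0.38 = 9.40947%.

The capital stock growth was 9.409%.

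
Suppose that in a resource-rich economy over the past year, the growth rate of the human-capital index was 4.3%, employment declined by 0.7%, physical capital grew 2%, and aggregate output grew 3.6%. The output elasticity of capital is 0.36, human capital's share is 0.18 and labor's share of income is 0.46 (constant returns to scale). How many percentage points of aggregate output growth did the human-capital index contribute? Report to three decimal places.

Contribution = share × growth = 0.18 × 4.3 = 0.774 pp.

0.774 percentage points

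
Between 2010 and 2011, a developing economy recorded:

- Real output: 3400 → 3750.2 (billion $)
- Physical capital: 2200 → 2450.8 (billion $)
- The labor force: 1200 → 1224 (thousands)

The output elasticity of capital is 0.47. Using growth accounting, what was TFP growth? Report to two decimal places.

Real output growth = (3750.2 − 3400) / 3400 = 10.3%.
Physical capital growth = (2450.8 − 2200) / 2200 = 11.4%.
The labor force growth = (1224 − 1200) / 1200 = 2%.
Labor's share = 1 − 0.47 = 0.53.
Physical capital: 0.47 × 11.4 = 5.358 pp.
The labor force: 0.53 × 2 = 1.06 pp.
TFP growth = 10.3 − 6.418 = 3.882%.

TFP grew 3.88%.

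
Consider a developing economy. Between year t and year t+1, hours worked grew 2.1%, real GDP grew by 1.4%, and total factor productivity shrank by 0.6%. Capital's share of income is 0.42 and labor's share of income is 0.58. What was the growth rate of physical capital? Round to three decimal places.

Physical capital growth was 1.862%.

Labor's share = 1 − 0.42 = 0.58.
gY = gA + 0.58×2.1 + 0.42×g.
0.42×g = 1.4 + 0.6 − 1.218 = 0.782.
g = 0.782 / 0.42 = 1.8619%.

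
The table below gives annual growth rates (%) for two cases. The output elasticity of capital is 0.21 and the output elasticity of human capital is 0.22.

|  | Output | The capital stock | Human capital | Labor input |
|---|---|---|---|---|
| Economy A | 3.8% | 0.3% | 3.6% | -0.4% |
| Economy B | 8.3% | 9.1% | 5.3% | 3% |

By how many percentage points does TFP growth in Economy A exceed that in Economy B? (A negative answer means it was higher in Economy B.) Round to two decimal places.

Labor's share = 1 − 0.21 − 0.22 = 0.57.
Economy A: TFP = 3.8 − 0.063 − 0.792 + 0.228 = 3.173%.
Economy B: TFP = 8.3 − 1.911 − 1.166 − 1.71 = 3.513%.
Difference = 3.173 − (3.513) = -0.34 pp.

-0.34 percentage points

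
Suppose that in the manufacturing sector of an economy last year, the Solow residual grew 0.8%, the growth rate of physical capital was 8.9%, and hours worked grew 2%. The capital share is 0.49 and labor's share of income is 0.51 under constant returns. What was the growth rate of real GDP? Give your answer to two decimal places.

6.18%

Labor's share = 1 − 0.49 = 0.51.
Physical capital: 0.49 × 8.9 = 4.361 pp.
Hours worked: 0.51 × 2 = 1.02 pp.
Output growth = 0.8 + 5.381 = 6.181%.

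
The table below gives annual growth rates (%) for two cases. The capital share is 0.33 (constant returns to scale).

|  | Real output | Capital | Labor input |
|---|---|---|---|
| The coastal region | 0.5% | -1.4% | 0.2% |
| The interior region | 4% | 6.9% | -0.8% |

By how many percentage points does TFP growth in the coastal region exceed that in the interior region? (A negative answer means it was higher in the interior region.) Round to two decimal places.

Labor's share = 1 − 0.33 = 0.67.
The coastal region: TFP = 0.5 + 0.462 − 0.134 = 0.828%.
The interior region: TFP = 4 − 2.277 + 0.536 = 2.259%.
Difference = 0.828 − (2.259) = -1.431 pp.

-1.43 percentage points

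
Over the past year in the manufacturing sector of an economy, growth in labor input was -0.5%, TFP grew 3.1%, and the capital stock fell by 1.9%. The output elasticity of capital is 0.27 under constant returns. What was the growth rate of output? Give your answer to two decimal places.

Labor's share = 1 − 0.27 = 0.73.
The capital stock: 0.27 × (-1.9) = -0.513 pp.
Labor input: 0.73 × (-0.5) = -0.365 pp.
Output growth = 3.1 + (-0.878) = 2.222%.

Output growth was 2.22%.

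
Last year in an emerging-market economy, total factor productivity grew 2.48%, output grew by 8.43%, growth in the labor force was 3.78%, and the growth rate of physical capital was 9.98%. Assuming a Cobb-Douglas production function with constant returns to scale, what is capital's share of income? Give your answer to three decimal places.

gY = gA + α·gK + (1−α)·gL, so gY − gA − gL = α(gK − gL).
8.43 − 2.48 − 3.78 = α × (9.98 − 3.78).
2.17 = 6.2 α, so α = 0.35.

α = 0.350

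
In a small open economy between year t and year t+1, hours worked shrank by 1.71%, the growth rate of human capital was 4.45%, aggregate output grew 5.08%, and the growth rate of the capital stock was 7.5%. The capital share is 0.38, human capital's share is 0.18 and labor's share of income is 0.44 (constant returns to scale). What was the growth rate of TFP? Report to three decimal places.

Labor's share = 1 − 0.38 − 0.18 = 0.44.
The capital stock: 0.38 × 7.5 = 2.85 pp.
Human capital: 0.18 × 4.45 = 0.801 pp.
Hours worked: 0.44 × (-1.71) = -0.7524 pp.
TFP growth = 5.08 − 2.8986 = 2.1814%.

TFP growth was 2.181%.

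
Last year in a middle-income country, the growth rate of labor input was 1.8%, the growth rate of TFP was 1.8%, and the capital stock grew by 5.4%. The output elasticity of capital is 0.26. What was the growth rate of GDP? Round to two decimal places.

4.54%

Labor's share = 1 − 0.26 = 0.74.
The capital stock: 0.26 × 5.4 = 1.404 pp.
Labor input: 0.74 × 1.8 = 1.332 pp.
Output growth = 1.8 + 2.736 = 4.536%.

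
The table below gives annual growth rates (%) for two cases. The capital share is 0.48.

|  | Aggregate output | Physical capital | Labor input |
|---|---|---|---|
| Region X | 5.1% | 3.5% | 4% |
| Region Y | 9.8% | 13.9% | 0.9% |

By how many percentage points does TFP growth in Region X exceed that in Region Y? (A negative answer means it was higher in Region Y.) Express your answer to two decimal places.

Labor's share = 1 − 0.48 = 0.52.
Region X: TFP = 5.1 − 1.68 − 2.08 = 1.34%.
Region Y: TFP = 9.8 − 6.672 − 0.468 = 2.66%.
Difference = 1.34 − (2.66) = -1.32 pp.

-1.32 percentage points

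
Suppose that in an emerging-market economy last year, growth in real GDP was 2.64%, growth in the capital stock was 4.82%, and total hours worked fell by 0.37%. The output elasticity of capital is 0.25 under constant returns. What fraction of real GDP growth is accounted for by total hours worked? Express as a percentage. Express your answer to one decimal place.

Labor's share = 1 − 0.25 = 0.75.
Total hours worked contributed 0.75 × (-0.37) = -0.2775 pp.
Share of growth = -0.2775 / 2.64 × 100 = -10.511%.

-10.5%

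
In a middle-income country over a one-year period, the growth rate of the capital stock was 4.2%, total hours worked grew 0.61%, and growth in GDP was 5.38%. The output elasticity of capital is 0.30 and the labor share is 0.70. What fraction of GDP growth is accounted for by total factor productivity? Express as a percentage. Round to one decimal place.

68.6%

Labor's share = 1 − 0.3 = 0.7.
The capital stock: 0.3 × 4.2 = 1.26 pp.
Total hours worked: 0.7 × 0.61 = 0.427 pp.
TFP growth = 5.38 − 1.687 = 3.693%.
TFP share of growth = 3.693 / 5.38 × 100 = 68.643%.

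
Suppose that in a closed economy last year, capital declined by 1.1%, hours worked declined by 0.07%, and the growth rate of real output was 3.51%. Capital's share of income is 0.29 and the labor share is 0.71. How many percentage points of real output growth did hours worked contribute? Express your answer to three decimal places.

Labor's share = 1 − 0.29 = 0.71.
Contribution = share × growth = 0.71 × (-0.07) = -0.0497 pp.

-0.050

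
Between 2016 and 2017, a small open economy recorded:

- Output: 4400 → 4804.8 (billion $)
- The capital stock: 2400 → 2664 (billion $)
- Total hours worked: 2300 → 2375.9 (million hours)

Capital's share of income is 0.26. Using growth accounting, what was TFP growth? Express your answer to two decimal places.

Output growth = (4804.8 − 4400) / 4400 = 9.2%.
The capital stock growth = (2664 − 2400) / 2400 = 11%.
Total hours worked growth = (2375.9 − 2300) / 2300 = 3.3%.
Labor's share = 1 − 0.26 = 0.74.
The capital stock: 0.26 × 11 = 2.86 pp.
Total hours worked: 0.74 × 3.3 = 2.442 pp.
TFP growth = 9.2 − 5.302 = 3.898%.

3.90%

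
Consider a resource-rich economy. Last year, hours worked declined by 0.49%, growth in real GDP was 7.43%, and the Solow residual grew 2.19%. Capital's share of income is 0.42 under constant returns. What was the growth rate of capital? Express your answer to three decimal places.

Labor's share = 1 − 0.42 = 0.58.
gY = gA + 0.58×(-0.49) + 0.42×g.
0.42×g = 7.43 − 2.19 + 0.2842 = 5.5242.
g = 5.5242 / 0.42 = 13.15286%.

Capital growth was 13.153%.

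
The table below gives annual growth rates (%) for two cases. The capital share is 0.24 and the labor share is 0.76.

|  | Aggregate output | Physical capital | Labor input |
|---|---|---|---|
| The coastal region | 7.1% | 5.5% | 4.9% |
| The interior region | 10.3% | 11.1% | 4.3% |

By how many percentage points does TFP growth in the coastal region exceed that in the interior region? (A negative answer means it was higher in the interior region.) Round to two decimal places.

-2.31 percentage points

Labor's share = 1 − 0.24 = 0.76.
The coastal region: TFP = 7.1 − 1.32 − 3.724 = 2.056%.
The interior region: TFP = 10.3 − 2.664 − 3.268 = 4.368%.
Difference = 2.056 − (4.368) = -2.312 pp.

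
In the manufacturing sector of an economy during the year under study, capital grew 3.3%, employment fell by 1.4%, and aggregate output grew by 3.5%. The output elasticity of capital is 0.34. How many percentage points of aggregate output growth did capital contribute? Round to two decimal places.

Contribution = share × growth = 0.34 × 3.3 = 1.122 pp.

1.12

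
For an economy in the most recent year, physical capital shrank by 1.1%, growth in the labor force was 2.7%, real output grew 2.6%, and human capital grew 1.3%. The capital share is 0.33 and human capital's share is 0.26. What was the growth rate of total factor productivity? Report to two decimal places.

Labor's share = 1 − 0.33 − 0.26 = 0.41.
Physical capital: 0.33 × (-1.1) = -0.363 pp.
Human capital: 0.26 × 1.3 = 0.338 pp.
The labor force: 0.41 × 2.7 = 1.107 pp.
TFP growth = 2.6 − 1.082 = 1.518%.

1.52%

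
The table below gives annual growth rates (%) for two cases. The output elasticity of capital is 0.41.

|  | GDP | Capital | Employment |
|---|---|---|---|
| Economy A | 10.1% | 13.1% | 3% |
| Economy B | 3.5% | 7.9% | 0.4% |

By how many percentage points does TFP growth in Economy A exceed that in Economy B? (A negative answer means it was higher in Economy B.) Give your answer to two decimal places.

Labor's share = 1 − 0.41 = 0.59.
Economy A: TFP = 10.1 − 5.371 − 1.77 = 2.959%.
Economy B: TFP = 3.5 − 3.239 − 0.236 = 0.025%.
Difference = 2.959 − (0.025) = 2.934 pp.

2.93 percentage points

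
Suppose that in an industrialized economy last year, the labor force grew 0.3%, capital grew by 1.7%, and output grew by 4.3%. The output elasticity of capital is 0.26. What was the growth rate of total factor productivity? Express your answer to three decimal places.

Labor's share = 1 − 0.26 = 0.74.
Capital: 0.26 × 1.7 = 0.442 pp.
The labor force: 0.74 × 0.3 = 0.222 pp.
TFP growth = 4.3 − 0.664 = 3.636%.

3.636%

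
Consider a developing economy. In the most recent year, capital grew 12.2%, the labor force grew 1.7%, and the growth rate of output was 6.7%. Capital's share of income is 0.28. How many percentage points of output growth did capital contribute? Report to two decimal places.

3.42

Contribution = share × growth = 0.28 × 12.2 = 3.416 pp.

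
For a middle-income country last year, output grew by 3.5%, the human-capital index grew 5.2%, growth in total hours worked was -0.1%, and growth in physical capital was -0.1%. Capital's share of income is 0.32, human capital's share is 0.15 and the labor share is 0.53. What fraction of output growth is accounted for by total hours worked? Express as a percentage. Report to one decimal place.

-1.5%

Labor's share = 1 − 0.32 − 0.15 = 0.53.
Total hours worked contributed 0.53 × (-0.1) = -0.053 pp.
Share of growth = -0.053 / 3.5 × 100 = -1.514%.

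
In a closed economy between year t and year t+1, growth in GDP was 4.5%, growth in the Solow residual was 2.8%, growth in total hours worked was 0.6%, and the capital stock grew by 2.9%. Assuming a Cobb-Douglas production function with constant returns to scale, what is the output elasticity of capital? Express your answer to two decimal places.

0.48

gY = gA + α·gK + (1−α)·gL, so gY − gA − gL = α(gK − gL).
4.5 − 2.8 − 0.6 = α × (2.9 − 0.6).
1.1 = 2.3 α, so α = 0.4783.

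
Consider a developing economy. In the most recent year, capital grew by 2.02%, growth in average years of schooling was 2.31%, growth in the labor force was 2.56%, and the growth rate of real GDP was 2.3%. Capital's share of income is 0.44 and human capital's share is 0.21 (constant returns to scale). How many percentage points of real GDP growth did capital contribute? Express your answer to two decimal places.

Contribution = share × growth = 0.44 × 2.02 = 0.8888 pp.

0.89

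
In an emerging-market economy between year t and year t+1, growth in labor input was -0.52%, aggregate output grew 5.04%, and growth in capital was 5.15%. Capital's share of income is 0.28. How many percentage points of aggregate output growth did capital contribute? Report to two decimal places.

1.44 pp

Contribution = share × growth = 0.28 × 5.15 = 1.442 pp.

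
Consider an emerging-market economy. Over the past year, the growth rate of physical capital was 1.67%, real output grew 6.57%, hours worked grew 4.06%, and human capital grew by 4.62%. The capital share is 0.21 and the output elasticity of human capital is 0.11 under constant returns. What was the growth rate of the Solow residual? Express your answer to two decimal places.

Labor's share = 1 − 0.21 − 0.11 = 0.68.
Physical capital: 0.21 × 1.67 = 0.3507 pp.
Human capital: 0.11 × 4.62 = 0.5082 pp.
Hours worked: 0.68 × 4.06 = 2.7608 pp.
TFP growth = 6.57 − 3.6197 = 2.9503%.

The Solow residual grew 2.95%.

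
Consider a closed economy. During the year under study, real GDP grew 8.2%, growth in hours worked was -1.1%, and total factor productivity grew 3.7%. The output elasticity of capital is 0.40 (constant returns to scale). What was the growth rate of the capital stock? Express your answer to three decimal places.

Labor's share = 1 − 0.4 = 0.6.
gY = gA + 0.6×(-1.1) + 0.4×g.
0.4×g = 8.2 − 3.7 + 0.66 = 5.16.
g = 5.16 / 0.4 = 12.9%.

The capital stock growth was 12.900%.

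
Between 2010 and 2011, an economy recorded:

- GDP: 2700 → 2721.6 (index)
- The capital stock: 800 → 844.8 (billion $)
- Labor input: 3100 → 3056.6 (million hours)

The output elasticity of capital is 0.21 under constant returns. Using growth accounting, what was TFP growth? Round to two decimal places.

GDP growth = (2721.6 − 2700) / 2700 = 0.8%.
The capital stock growth = (844.8 − 800) / 800 = 5.6%.
Labor input growth = (3056.6 − 3100) / 3100 = -1.4%.
Labor's share = 1 − 0.21 = 0.79.
The capital stock: 0.21 × 5.6 = 1.176 pp.
Labor input: 0.79 × (-1.4) = -1.106 pp.
TFP growth = 0.8 − 0.07 = 0.73%.

0.73%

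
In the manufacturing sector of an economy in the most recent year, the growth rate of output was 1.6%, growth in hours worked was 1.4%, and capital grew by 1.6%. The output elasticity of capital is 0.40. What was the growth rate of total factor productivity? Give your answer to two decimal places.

Labor's share = 1 − 0.4 = 0.6.
Capital: 0.4 × 1.6 = 0.64 pp.
Hours worked: 0.6 × 1.4 = 0.84 pp.
TFP growth = 1.6 − 1.48 = 0.12%.

0.12%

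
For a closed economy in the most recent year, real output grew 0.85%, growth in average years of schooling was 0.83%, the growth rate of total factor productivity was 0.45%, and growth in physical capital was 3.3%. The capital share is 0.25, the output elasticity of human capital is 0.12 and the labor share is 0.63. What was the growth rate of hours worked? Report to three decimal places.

Labor's share = 1 − 0.25 − 0.12 = 0.63.
gY = gA + 0.25×3.3 + 0.12×0.83 + 0.63×g.
0.63×g = 0.85 − 0.45 − 0.9246 = -0.5246.
g = -0.5246 / 0.63 = -0.8327%.

-0.833%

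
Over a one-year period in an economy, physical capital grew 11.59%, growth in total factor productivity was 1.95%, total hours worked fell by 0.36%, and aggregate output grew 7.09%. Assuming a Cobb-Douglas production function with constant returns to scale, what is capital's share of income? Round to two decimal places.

gY = gA + α·gK + (1−α)·gL, so gY − gA − gL = α(gK − gL).
7.09 − 1.95 + 0.36 = α × (11.59 − (-0.36)).
5.5 = 11.95 α, so α = 0.4603.

α = 0.46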